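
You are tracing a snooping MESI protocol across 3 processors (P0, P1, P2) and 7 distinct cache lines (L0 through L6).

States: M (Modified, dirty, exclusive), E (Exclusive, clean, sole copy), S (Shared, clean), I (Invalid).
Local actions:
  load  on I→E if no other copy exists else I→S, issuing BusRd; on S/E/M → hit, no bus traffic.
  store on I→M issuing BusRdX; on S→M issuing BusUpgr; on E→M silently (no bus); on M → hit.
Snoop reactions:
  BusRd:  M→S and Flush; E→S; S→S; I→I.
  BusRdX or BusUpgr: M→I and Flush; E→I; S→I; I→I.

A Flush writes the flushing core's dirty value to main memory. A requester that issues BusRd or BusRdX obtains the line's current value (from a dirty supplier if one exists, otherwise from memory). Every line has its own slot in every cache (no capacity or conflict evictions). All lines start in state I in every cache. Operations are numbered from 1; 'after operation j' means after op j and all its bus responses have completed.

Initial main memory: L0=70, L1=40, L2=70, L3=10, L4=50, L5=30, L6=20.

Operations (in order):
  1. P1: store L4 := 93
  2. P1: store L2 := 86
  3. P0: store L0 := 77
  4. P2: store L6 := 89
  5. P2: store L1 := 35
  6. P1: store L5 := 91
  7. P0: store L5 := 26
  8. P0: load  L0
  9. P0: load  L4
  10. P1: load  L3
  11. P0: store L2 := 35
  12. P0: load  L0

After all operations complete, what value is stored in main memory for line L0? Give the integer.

memory[L0] = 70

[1] P1: store L4 := 93 | P0:I, P1:M(93), P2:I | bus: BusRdX
[2] P1: store L2 := 86 | P0:I, P1:M(86), P2:I | bus: BusRdX
[3] P0: store L0 := 77 | P0:M(77), P1:I, P2:I | bus: BusRdX
[4] P2: store L6 := 89 | P0:I, P1:I, P2:M(89) | bus: BusRdX
[5] P2: store L1 := 35 | P0:I, P1:I, P2:M(35) | bus: BusRdX
[6] P1: store L5 := 91 | P0:I, P1:M(91), P2:I | bus: BusRdX
[7] P0: store L5 := 26 | P0:M(26), P1:I, P2:I | bus: BusRdX,Flush
[8] P0: load  L0 | P0:M(77), P1:I, P2:I | bus: none
[9] P0: load  L4 | P0:S(93), P1:S(93), P2:I | bus: BusRd,Flush
[10] P1: load  L3 | P0:I, P1:E(10), P2:I | bus: BusRd
[11] P0: store L2 := 35 | P0:M(35), P1:I, P2:I | bus: BusRdX,Flush
[12] P0: load  L0 | P0:M(77), P1:I, P2:I | bus: none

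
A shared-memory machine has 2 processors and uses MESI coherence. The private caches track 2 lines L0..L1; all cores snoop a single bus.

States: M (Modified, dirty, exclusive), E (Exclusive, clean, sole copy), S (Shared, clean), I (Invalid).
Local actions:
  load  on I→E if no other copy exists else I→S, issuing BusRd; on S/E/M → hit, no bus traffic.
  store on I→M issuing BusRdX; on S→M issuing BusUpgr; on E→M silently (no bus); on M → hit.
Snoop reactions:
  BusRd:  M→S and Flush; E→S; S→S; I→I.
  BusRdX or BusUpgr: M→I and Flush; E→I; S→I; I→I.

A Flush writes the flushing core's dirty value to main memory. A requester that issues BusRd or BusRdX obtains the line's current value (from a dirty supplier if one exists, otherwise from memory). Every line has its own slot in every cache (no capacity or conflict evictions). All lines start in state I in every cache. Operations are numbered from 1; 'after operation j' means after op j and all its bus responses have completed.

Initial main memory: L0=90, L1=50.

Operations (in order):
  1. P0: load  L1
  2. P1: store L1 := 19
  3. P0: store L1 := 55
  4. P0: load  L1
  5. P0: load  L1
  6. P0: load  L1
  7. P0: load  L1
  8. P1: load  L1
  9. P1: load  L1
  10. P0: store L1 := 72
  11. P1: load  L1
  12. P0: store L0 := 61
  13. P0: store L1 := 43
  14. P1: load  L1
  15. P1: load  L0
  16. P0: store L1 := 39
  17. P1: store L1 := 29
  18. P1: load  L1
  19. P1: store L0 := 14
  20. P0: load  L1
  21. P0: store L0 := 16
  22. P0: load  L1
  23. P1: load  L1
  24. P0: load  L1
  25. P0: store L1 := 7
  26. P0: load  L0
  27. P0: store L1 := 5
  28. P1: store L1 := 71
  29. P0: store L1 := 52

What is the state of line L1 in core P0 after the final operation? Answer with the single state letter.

state = M

1. P0: load  L1  bus=[BusRd]  L1: P0=E P1=I  mem[L1]=50
2. P1: store L1 := 19  bus=[BusRdX]  L1: P0=I P1=M  mem[L1]=50
3. P0: store L1 := 55  bus=[BusRdX,Flush]  L1: P0=M P1=I  mem[L1]=19
4. P0: load  L1  bus=[-]  L1: P0=M P1=I  mem[L1]=19
5. P0: load  L1  bus=[-]  L1: P0=M P1=I  mem[L1]=19
6. P0: load  L1  bus=[-]  L1: P0=M P1=I  mem[L1]=19
7. P0: load  L1  bus=[-]  L1: P0=M P1=I  mem[L1]=19
8. P1: load  L1  bus=[BusRd,Flush]  L1: P0=S P1=S  mem[L1]=55
9. P1: load  L1  bus=[-]  L1: P0=S P1=S  mem[L1]=55
10. P0: store L1 := 72  bus=[BusUpgr]  L1: P0=M P1=I  mem[L1]=55
11. P1: load  L1  bus=[BusRd,Flush]  L1: P0=S P1=S  mem[L1]=72
12. P0: store L0 := 61  bus=[BusRdX]  L0: P0=M P1=I  mem[L0]=90
13. P0: store L1 := 43  bus=[BusUpgr]  L1: P0=M P1=I  mem[L1]=72
14. P1: load  L1  bus=[BusRd,Flush]  L1: P0=S P1=S  mem[L1]=43
15. P1: load  L0  bus=[BusRd,Flush]  L0: P0=S P1=S  mem[L0]=61
16. P0: store L1 := 39  bus=[BusUpgr]  L1: P0=M P1=I  mem[L1]=43
17. P1: store L1 := 29  bus=[BusRdX,Flush]  L1: P0=I P1=M  mem[L1]=39
18. P1: load  L1  bus=[-]  L1: P0=I P1=M  mem[L1]=39
19. P1: store L0 := 14  bus=[BusUpgr]  L0: P0=I P1=M  mem[L0]=61
20. P0: load  L1  bus=[BusRd,Flush]  L1: P0=S P1=S  mem[L1]=29
21. P0: store L0 := 16  bus=[BusRdX,Flush]  L0: P0=M P1=I  mem[L0]=14
22. P0: load  L1  bus=[-]  L1: P0=S P1=S  mem[L1]=29
23. P1: load  L1  bus=[-]  L1: P0=S P1=S  mem[L1]=29
24. P0: load  L1  bus=[-]  L1: P0=S P1=S  mem[L1]=29
25. P0: store L1 := 7  bus=[BusUpgr]  L1: P0=M P1=I  mem[L1]=29
26. P0: load  L0  bus=[-]  L0: P0=M P1=I  mem[L0]=14
27. P0: store L1 := 5  bus=[-]  L1: P0=M P1=I  mem[L1]=29
28. P1: store L1 := 71  bus=[BusRdX,Flush]  L1: P0=I P1=M  mem[L1]=5
29. P0: store L1 := 52  bus=[BusRdX,Flush]  L1: P0=M P1=I  mem[L1]=71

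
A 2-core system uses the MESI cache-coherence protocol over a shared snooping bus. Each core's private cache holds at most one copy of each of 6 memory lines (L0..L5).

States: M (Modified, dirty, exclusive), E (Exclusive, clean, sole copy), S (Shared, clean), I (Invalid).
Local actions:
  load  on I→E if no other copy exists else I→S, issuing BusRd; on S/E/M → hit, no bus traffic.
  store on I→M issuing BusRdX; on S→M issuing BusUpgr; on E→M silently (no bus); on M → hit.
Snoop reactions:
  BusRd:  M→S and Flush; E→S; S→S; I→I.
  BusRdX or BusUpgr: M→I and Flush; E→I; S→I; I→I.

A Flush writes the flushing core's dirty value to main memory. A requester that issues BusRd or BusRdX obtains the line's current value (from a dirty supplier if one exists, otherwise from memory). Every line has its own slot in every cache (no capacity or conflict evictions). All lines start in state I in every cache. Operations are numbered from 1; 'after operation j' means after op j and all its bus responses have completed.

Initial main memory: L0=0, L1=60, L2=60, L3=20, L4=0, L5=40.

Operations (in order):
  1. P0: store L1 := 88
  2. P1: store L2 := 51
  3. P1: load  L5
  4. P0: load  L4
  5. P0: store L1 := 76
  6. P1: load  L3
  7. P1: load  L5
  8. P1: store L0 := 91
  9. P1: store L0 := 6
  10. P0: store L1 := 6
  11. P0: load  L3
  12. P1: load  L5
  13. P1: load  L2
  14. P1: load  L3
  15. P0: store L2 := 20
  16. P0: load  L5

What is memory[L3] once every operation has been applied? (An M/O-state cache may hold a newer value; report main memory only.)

1. P0: store L1 := 88  bus=[BusRdX]  L1: P0=M P1=I  mem[L1]=60
2. P1: store L2 := 51  bus=[BusRdX]  L2: P0=I P1=M  mem[L2]=60
3. P1: load  L5  bus=[BusRd]  L5: P0=I P1=E  mem[L5]=40
4. P0: load  L4  bus=[BusRd]  L4: P0=E P1=I  mem[L4]=0
5. P0: store L1 := 76  bus=[-]  L1: P0=M P1=I  mem[L1]=60
6. P1: load  L3  bus=[BusRd]  L3: P0=I P1=E  mem[L3]=20
7. P1: load  L5  bus=[-]  L5: P0=I P1=E  mem[L5]=40
8. P1: store L0 := 91  bus=[BusRdX]  L0: P0=I P1=M  mem[L0]=0
9. P1: store L0 := 6  bus=[-]  L0: P0=I P1=M  mem[L0]=0
10. P0: store L1 := 6  bus=[-]  L1: P0=M P1=I  mem[L1]=60
11. P0: load  L3  bus=[BusRd]  L3: P0=S P1=S  mem[L3]=20
12. P1: load  L5  bus=[-]  L5: P0=I P1=E  mem[L5]=40
13. P1: load  L2  bus=[-]  L2: P0=I P1=M  mem[L2]=60
14. P1: load  L3  bus=[-]  L3: P0=S P1=S  mem[L3]=20
15. P0: store L2 := 20  bus=[BusRdX,Flush]  L2: P0=M P1=I  mem[L2]=51
16. P0: load  L5  bus=[BusRd]  L5: P0=S P1=S  mem[L5]=40

memory[L3] = 20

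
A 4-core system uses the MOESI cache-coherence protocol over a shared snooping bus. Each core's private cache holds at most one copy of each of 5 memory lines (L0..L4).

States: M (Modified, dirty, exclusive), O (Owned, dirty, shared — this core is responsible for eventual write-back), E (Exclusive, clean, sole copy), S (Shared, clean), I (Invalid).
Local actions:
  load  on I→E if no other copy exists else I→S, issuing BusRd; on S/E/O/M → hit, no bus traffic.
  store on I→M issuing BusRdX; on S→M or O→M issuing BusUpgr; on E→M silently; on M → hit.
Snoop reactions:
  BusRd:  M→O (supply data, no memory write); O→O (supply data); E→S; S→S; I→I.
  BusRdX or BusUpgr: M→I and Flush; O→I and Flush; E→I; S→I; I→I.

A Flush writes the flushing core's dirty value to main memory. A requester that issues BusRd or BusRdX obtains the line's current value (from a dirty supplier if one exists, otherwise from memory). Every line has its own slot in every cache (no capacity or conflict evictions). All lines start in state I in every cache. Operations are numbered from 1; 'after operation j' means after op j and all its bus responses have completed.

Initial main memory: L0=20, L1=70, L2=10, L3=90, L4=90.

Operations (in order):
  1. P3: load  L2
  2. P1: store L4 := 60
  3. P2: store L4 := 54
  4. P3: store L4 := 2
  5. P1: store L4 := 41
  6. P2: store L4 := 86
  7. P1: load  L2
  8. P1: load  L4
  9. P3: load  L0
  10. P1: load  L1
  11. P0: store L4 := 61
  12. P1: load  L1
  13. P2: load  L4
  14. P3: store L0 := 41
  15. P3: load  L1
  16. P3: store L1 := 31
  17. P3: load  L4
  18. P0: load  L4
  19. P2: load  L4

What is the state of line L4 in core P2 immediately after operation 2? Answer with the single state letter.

  op1 P3: load  L2 → I/I/I/E on L2; bus BusRd; mem=10
  op2 P1: store L4 := 60 → I/M/I/I on L4; bus BusRdX; mem=90
  op3 P2: store L4 := 54 → I/I/M/I on L4; bus BusRdX Flush; mem=60
  op4 P3: store L4 := 2 → I/I/I/M on L4; bus BusRdX Flush; mem=54
  op5 P1: store L4 := 41 → I/M/I/I on L4; bus BusRdX Flush; mem=2
  op6 P2: store L4 := 86 → I/I/M/I on L4; bus BusRdX Flush; mem=41
  op7 P1: load  L2 → I/S/I/S on L2; bus BusRd; mem=10
  op8 P1: load  L4 → I/S/O/I on L4; bus BusRd; mem=41
  op9 P3: load  L0 → I/I/I/E on L0; bus BusRd; mem=20
  op10 P1: load  L1 → I/E/I/I on L1; bus BusRd; mem=70
  op11 P0: store L4 := 61 → M/I/I/I on L4; bus BusRdX Flush; mem=86
  op12 P1: load  L1 → I/E/I/I on L1; bus (none); mem=70
  op13 P2: load  L4 → O/I/S/I on L4; bus BusRd; mem=86
  op14 P3: store L0 := 41 → I/I/I/M on L0; bus (none); mem=20
  op15 P3: load  L1 → I/S/I/S on L1; bus BusRd; mem=70
  op16 P3: store L1 := 31 → I/I/I/M on L1; bus BusUpgr; mem=70
  op17 P3: load  L4 → O/I/S/S on L4; bus BusRd; mem=86
  op18 P0: load  L4 → O/I/S/S on L4; bus (none); mem=86
  op19 P2: load  L4 → O/I/S/S on L4; bus (none); mem=86

state = I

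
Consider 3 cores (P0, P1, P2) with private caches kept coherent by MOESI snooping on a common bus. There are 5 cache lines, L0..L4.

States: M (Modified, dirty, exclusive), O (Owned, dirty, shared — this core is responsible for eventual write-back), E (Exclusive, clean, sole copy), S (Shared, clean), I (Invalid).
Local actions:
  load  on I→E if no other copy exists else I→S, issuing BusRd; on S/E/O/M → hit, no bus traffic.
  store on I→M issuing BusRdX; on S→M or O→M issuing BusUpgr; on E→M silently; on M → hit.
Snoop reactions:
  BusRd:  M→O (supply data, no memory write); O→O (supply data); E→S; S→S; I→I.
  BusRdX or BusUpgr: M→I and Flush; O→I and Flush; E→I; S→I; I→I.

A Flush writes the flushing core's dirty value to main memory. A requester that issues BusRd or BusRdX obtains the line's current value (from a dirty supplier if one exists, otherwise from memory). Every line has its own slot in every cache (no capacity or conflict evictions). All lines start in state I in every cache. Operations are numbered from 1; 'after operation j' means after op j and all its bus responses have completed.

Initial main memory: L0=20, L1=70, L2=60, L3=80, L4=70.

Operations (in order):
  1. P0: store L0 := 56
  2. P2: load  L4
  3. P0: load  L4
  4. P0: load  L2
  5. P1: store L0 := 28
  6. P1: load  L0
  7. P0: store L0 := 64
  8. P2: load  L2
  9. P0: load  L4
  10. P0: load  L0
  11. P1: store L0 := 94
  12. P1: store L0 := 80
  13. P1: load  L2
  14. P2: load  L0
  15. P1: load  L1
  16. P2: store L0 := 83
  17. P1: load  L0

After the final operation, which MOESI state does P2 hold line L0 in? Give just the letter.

step 1: P0: store L0 := 56  ⟶  MII  (L0)  txn=BusRdX  M[L0]=20
step 2: P2: load  L4  ⟶  IIE  (L4)  txn=BusRd  M[L4]=70
step 3: P0: load  L4  ⟶  SIS  (L4)  txn=BusRd  M[L4]=70
step 4: P0: load  L2  ⟶  EII  (L2)  txn=BusRd  M[L2]=60
step 5: P1: store L0 := 28  ⟶  IMI  (L0)  txn=BusRdX+Flush  M[L0]=56
step 6: P1: load  L0  ⟶  IMI  (L0)  txn=∅  M[L0]=56
step 7: P0: store L0 := 64  ⟶  MII  (L0)  txn=BusRdX+Flush  M[L0]=28
step 8: P2: load  L2  ⟶  SIS  (L2)  txn=BusRd  M[L2]=60
step 9: P0: load  L4  ⟶  SIS  (L4)  txn=∅  M[L4]=70
step 10: P0: load  L0  ⟶  MII  (L0)  txn=∅  M[L0]=28
step 11: P1: store L0 := 94  ⟶  IMI  (L0)  txn=BusRdX+Flush  M[L0]=64
step 12: P1: store L0 := 80  ⟶  IMI  (L0)  txn=∅  M[L0]=64
step 13: P1: load  L2  ⟶  SSS  (L2)  txn=BusRd  M[L2]=60
step 14: P2: load  L0  ⟶  IOS  (L0)  txn=BusRd  M[L0]=64
step 15: P1: load  L1  ⟶  IEI  (L1)  txn=BusRd  M[L1]=70
step 16: P2: store L0 := 83  ⟶  IIM  (L0)  txn=BusUpgr+Flush  M[L0]=80
step 17: P1: load  L0  ⟶  ISO  (L0)  txn=BusRd  M[L0]=80

state = O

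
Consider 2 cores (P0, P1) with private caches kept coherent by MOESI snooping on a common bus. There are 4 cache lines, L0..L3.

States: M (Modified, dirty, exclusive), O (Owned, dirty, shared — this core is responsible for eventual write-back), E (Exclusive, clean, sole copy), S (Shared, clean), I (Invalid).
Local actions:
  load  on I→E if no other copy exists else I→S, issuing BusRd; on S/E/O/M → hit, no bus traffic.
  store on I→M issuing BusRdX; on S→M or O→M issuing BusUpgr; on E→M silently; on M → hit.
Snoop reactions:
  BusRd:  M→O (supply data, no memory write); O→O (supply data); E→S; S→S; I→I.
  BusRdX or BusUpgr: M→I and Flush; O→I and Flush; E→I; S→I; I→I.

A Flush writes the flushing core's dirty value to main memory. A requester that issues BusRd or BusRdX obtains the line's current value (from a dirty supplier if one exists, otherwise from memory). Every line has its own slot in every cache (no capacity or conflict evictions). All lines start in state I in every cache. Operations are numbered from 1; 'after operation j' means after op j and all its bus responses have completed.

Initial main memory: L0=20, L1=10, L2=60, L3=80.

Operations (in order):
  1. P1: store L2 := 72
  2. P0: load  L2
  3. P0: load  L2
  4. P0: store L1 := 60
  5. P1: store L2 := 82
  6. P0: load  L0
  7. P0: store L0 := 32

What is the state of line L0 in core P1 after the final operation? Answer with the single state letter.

  op1 P1: store L2 := 72 → I/M on L2; bus BusRdX; mem=60
  op2 P0: load  L2 → S/O on L2; bus BusRd; mem=60
  op3 P0: load  L2 → S/O on L2; bus (none); mem=60
  op4 P0: store L1 := 60 → M/I on L1; bus BusRdX; mem=10
  op5 P1: store L2 := 82 → I/M on L2; bus BusUpgr; mem=60
  op6 P0: load  L0 → E/I on L0; bus BusRd; mem=20
  op7 P0: store L0 := 32 → M/I on L0; bus (none); mem=20

state = I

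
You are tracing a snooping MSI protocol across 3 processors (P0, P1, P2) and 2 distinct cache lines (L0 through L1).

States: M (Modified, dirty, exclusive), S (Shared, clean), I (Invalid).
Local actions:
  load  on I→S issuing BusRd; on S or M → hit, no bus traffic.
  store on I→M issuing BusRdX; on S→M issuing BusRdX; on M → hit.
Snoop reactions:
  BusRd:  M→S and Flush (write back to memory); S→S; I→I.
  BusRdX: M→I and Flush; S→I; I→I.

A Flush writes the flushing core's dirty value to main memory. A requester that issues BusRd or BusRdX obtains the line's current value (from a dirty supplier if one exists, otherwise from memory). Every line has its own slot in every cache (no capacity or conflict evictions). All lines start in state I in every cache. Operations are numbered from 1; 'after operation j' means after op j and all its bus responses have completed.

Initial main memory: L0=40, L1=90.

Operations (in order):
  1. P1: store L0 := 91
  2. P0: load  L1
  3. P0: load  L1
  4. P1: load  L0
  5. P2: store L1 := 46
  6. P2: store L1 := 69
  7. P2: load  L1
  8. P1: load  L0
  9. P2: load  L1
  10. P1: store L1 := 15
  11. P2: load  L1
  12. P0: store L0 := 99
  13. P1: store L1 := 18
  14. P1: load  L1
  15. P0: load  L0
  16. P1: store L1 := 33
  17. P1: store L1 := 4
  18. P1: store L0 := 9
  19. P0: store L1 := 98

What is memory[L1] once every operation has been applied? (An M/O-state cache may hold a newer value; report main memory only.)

memory[L1] = 4

  op1 P1: store L0 := 91 → I/M/I on L0; bus BusRdX; mem=40
  op2 P0: load  L1 → S/I/I on L1; bus BusRd; mem=90
  op3 P0: load  L1 → S/I/I on L1; bus (none); mem=90
  op4 P1: load  L0 → I/M/I on L0; bus (none); mem=40
  op5 P2: store L1 := 46 → I/I/M on L1; bus BusRdX; mem=90
  op6 P2: store L1 := 69 → I/I/M on L1; bus (none); mem=90
  op7 P2: load  L1 → I/I/M on L1; bus (none); mem=90
  op8 P1: load  L0 → I/M/I on L0; bus (none); mem=40
  op9 P2: load  L1 → I/I/M on L1; bus (none); mem=90
  op10 P1: store L1 := 15 → I/M/I on L1; bus BusRdX Flush; mem=69
  op11 P2: load  L1 → I/S/S on L1; bus BusRd Flush; mem=15
  op12 P0: store L0 := 99 → M/I/I on L0; bus BusRdX Flush; mem=91
  op13 P1: store L1 := 18 → I/M/I on L1; bus BusRdX; mem=15
  op14 P1: load  L1 → I/M/I on L1; bus (none); mem=15
  op15 P0: load  L0 → M/I/I on L0; bus (none); mem=91
  op16 P1: store L1 := 33 → I/M/I on L1; bus (none); mem=15
  op17 P1: store L1 := 4 → I/M/I on L1; bus (none); mem=15
  op18 P1: store L0 := 9 → I/M/I on L0; bus BusRdX Flush; mem=99
  op19 P0: store L1 := 98 → M/I/I on L1; bus BusRdX Flush; mem=4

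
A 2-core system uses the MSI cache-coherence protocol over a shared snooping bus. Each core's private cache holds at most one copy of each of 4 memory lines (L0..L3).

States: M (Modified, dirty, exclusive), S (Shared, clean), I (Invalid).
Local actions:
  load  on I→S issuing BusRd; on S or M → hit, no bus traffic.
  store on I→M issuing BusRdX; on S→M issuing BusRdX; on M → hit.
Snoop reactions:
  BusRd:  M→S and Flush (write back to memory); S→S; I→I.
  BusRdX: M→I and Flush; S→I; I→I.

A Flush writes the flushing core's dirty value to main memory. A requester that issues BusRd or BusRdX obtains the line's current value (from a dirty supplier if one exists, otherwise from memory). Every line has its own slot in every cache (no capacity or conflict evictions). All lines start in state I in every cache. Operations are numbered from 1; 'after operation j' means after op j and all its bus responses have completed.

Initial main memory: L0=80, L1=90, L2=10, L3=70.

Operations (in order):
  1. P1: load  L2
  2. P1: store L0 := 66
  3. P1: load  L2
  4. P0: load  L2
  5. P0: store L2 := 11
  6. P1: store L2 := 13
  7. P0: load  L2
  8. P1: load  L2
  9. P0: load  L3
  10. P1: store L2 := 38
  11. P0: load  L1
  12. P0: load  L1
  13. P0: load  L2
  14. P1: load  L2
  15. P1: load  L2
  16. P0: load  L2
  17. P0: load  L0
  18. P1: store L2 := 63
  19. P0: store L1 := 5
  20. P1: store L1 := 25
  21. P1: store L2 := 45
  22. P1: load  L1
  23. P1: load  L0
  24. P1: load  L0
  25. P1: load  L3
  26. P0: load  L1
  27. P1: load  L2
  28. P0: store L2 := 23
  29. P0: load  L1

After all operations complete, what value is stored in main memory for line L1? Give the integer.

  op1 P1: load  L2 → I/S on L2; bus BusRd; mem=10
  op2 P1: store L0 := 66 → I/M on L0; bus BusRdX; mem=80
  op3 P1: load  L2 → I/S on L2; bus (none); mem=10
  op4 P0: load  L2 → S/S on L2; bus BusRd; mem=10
  op5 P0: store L2 := 11 → M/I on L2; bus BusRdX; mem=10
  op6 P1: store L2 := 13 → I/M on L2; bus BusRdX Flush; mem=11
  op7 P0: load  L2 → S/S on L2; bus BusRd Flush; mem=13
  op8 P1: load  L2 → S/S on L2; bus (none); mem=13
  op9 P0: load  L3 → S/I on L3; bus BusRd; mem=70
  op10 P1: store L2 := 38 → I/M on L2; bus BusRdX; mem=13
  op11 P0: load  L1 → S/I on L1; bus BusRd; mem=90
  op12 P0: load  L1 → S/I on L1; bus (none); mem=90
  op13 P0: load  L2 → S/S on L2; bus BusRd Flush; mem=38
  op14 P1: load  L2 → S/S on L2; bus (none); mem=38
  op15 P1: load  L2 → S/S on L2; bus (none); mem=38
  op16 P0: load  L2 → S/S on L2; bus (none); mem=38
  op17 P0: load  L0 → S/S on L0; bus BusRd Flush; mem=66
  op18 P1: store L2 := 63 → I/M on L2; bus BusRdX; mem=38
  op19 P0: store L1 := 5 → M/I on L1; bus BusRdX; mem=90
  op20 P1: store L1 := 25 → I/M on L1; bus BusRdX Flush; mem=5
  op21 P1: store L2 := 45 → I/M on L2; bus (none); mem=38
  op22 P1: load  L1 → I/M on L1; bus (none); mem=5
  op23 P1: load  L0 → S/S on L0; bus (none); mem=66
  op24 P1: load  L0 → S/S on L0; bus (none); mem=66
  op25 P1: load  L3 → S/S on L3; bus BusRd; mem=70
  op26 P0: load  L1 → S/S on L1; bus BusRd Flush; mem=25
  op27 P1: load  L2 → I/M on L2; bus (none); mem=38
  op28 P0: store L2 := 23 → M/I on L2; bus BusRdX Flush; mem=45
  op29 P0: load  L1 → S/S on L1; bus (none); mem=25

memory[L1] = 25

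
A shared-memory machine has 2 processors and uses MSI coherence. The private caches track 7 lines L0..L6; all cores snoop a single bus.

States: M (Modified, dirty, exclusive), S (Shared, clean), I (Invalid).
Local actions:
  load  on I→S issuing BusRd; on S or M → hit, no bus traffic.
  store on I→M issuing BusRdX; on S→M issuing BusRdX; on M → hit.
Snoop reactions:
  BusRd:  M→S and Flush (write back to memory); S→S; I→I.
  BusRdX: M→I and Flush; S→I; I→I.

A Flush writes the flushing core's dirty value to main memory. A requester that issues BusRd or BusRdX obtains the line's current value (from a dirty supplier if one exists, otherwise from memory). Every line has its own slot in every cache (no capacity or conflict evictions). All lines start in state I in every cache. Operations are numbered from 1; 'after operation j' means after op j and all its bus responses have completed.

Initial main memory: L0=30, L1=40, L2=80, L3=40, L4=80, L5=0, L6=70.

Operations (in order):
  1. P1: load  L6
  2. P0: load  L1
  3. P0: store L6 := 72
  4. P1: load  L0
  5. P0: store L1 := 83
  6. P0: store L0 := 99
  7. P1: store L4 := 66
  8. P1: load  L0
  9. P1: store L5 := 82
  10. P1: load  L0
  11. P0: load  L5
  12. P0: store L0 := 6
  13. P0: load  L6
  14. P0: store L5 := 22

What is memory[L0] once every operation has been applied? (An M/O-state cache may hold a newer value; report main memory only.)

memory[L0] = 99

step 1: P1: load  L6  ⟶  IS  (L6)  txn=BusRd  M[L6]=70
step 2: P0: load  L1  ⟶  SI  (L1)  txn=BusRd  M[L1]=40
step 3: P0: store L6 := 72  ⟶  MI  (L6)  txn=BusRdX  M[L6]=70
step 4: P1: load  L0  ⟶  IS  (L0)  txn=BusRd  M[L0]=30
step 5: P0: store L1 := 83  ⟶  MI  (L1)  txn=BusRdX  M[L1]=40
step 6: P0: store L0 := 99  ⟶  MI  (L0)  txn=BusRdX  M[L0]=30
step 7: P1: store L4 := 66  ⟶  IM  (L4)  txn=BusRdX  M[L4]=80
step 8: P1: load  L0  ⟶  SS  (L0)  txn=BusRd+Flush  M[L0]=99
step 9: P1: store L5 := 82  ⟶  IM  (L5)  txn=BusRdX  M[L5]=0
step 10: P1: load  L0  ⟶  SS  (L0)  txn=∅  M[L0]=99
step 11: P0: load  L5  ⟶  SS  (L5)  txn=BusRd+Flush  M[L5]=82
step 12: P0: store L0 := 6  ⟶  MI  (L0)  txn=BusRdX  M[L0]=99
step 13: P0: load  L6  ⟶  MI  (L6)  txn=∅  M[L6]=70
step 14: P0: store L5 := 22  ⟶  MI  (L5)  txn=BusRdX  M[L5]=82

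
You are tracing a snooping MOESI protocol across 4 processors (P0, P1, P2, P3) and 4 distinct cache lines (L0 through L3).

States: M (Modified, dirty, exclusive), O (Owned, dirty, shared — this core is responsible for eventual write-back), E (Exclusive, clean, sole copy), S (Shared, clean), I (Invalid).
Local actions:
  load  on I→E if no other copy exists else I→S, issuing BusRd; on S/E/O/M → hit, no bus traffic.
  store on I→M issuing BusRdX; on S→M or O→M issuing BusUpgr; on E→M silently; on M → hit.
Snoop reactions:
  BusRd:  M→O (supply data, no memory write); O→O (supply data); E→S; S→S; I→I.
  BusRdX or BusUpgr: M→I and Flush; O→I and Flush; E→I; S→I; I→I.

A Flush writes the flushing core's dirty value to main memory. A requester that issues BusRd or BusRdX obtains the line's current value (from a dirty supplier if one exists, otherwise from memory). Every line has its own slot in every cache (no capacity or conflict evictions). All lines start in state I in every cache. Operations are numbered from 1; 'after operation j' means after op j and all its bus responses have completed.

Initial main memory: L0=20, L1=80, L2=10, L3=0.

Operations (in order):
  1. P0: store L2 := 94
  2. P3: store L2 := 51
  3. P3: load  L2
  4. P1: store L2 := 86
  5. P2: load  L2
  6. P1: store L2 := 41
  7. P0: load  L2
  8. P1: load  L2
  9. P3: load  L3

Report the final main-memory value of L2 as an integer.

memory[L2] = 51

[1] P0: store L2 := 94 | P0:M(94), P1:I, P2:I, P3:I | bus: BusRdX
[2] P3: store L2 := 51 | P0:I, P1:I, P2:I, P3:M(51) | bus: BusRdX,Flush
[3] P3: load  L2 | P0:I, P1:I, P2:I, P3:M(51) | bus: none
[4] P1: store L2 := 86 | P0:I, P1:M(86), P2:I, P3:I | bus: BusRdX,Flush
[5] P2: load  L2 | P0:I, P1:O(86), P2:S(86), P3:I | bus: BusRd
[6] P1: store L2 := 41 | P0:I, P1:M(41), P2:I, P3:I | bus: BusUpgr
[7] P0: load  L2 | P0:S(41), P1:O(41), P2:I, P3:I | bus: BusRd
[8] P1: load  L2 | P0:S(41), P1:O(41), P2:I, P3:I | bus: none
[9] P3: load  L3 | P0:I, P1:I, P2:I, P3:E(0) | bus: BusRd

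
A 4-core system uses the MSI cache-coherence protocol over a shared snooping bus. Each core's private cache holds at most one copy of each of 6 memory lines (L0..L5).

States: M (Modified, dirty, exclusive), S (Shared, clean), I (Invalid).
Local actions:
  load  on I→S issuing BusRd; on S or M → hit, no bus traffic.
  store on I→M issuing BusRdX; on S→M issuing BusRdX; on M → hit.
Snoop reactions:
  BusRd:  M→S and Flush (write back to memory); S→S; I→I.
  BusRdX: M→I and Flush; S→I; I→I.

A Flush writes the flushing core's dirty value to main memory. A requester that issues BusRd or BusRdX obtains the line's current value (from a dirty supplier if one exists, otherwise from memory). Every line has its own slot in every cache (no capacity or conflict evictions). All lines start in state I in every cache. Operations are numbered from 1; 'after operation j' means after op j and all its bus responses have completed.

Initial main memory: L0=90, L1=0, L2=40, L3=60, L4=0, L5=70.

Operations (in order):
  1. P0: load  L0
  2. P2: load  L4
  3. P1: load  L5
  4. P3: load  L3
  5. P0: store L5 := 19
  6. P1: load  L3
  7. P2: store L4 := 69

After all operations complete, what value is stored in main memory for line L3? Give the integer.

memory[L3] = 60

1. P0: load  L0  bus=[BusRd]  L0: P0=S P1=I P2=I P3=I  mem[L0]=90
2. P2: load  L4  bus=[BusRd]  L4: P0=I P1=I P2=S P3=I  mem[L4]=0
3. P1: load  L5  bus=[BusRd]  L5: P0=I P1=S P2=I P3=I  mem[L5]=70
4. P3: load  L3  bus=[BusRd]  L3: P0=I P1=I P2=I P3=S  mem[L3]=60
5. P0: store L5 := 19  bus=[BusRdX]  L5: P0=M P1=I P2=I P3=I  mem[L5]=70
6. P1: load  L3  bus=[BusRd]  L3: P0=I P1=S P2=I P3=S  mem[L3]=60
7. P2: store L4 := 69  bus=[BusRdX]  L4: P0=I P1=I P2=M P3=I  mem[L4]=0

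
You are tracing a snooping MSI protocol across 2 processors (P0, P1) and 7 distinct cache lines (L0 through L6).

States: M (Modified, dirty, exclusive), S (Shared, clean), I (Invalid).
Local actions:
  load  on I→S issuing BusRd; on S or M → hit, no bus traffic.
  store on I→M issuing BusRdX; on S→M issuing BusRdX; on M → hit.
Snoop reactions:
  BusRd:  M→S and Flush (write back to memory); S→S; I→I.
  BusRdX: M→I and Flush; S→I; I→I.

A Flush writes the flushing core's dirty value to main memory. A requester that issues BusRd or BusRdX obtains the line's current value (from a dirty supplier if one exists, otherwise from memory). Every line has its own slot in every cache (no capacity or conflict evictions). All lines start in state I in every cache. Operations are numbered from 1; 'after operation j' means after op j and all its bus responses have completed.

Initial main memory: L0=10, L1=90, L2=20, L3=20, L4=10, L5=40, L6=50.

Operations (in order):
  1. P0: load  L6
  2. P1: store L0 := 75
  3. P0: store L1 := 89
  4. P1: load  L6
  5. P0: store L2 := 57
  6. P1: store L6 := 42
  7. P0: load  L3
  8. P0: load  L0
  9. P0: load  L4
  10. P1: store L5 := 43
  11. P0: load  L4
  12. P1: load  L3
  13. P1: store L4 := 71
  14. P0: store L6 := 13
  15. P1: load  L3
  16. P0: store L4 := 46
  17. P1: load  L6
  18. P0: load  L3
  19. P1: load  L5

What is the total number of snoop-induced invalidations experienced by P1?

[1] P0: load  L6 | P0:S(50), P1:I | bus: BusRd
[2] P1: store L0 := 75 | P0:I, P1:M(75) | bus: BusRdX
[3] P0: store L1 := 89 | P0:M(89), P1:I | bus: BusRdX
[4] P1: load  L6 | P0:S(50), P1:S(50) | bus: BusRd
[5] P0: store L2 := 57 | P0:M(57), P1:I | bus: BusRdX
[6] P1: store L6 := 42 | P0:I, P1:M(42) | bus: BusRdX
[7] P0: load  L3 | P0:S(20), P1:I | bus: BusRd
[8] P0: load  L0 | P0:S(75), P1:S(75) | bus: BusRd,Flush
[9] P0: load  L4 | P0:S(10), P1:I | bus: BusRd
[10] P1: store L5 := 43 | P0:I, P1:M(43) | bus: BusRdX
[11] P0: load  L4 | P0:S(10), P1:I | bus: none
[12] P1: load  L3 | P0:S(20), P1:S(20) | bus: BusRd
[13] P1: store L4 := 71 | P0:I, P1:M(71) | bus: BusRdX
[14] P0: store L6 := 13 | P0:M(13), P1:I | bus: BusRdX,Flush
[15] P1: load  L3 | P0:S(20), P1:S(20) | bus: none
[16] P0: store L4 := 46 | P0:M(46), P1:I | bus: BusRdX,Flush
[17] P1: load  L6 | P0:S(13), P1:S(13) | bus: BusRd,Flush
[18] P0: load  L3 | P0:S(20), P1:S(20) | bus: none
[19] P1: load  L5 | P0:I, P1:M(43) | bus: none

invalidations = 2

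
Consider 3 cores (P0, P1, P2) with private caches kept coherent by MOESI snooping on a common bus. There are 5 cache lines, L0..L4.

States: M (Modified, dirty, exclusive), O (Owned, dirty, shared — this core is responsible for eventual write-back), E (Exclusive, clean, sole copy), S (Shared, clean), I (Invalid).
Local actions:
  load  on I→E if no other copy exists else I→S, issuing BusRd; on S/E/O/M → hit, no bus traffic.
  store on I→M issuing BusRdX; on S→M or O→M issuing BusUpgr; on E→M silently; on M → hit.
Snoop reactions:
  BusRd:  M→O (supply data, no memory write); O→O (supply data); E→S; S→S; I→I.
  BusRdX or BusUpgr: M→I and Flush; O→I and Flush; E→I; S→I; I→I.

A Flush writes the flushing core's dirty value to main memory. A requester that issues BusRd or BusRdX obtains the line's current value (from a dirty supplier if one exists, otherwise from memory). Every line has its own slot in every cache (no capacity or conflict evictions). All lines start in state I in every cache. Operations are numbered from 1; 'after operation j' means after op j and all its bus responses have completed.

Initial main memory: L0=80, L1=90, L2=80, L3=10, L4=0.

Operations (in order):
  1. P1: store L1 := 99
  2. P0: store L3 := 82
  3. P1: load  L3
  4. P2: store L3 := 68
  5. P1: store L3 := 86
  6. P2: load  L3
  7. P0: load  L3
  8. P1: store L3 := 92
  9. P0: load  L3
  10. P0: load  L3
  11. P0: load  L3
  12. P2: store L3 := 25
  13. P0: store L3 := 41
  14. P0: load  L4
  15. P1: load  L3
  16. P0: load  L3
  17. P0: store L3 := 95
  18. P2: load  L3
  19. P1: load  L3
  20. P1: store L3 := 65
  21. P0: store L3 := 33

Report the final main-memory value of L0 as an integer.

1. P1: store L1 := 99  bus=[BusRdX]  L1: P0=I P1=M P2=I  mem[L1]=90
2. P0: store L3 := 82  bus=[BusRdX]  L3: P0=M P1=I P2=I  mem[L3]=10
3. P1: load  L3  bus=[BusRd]  L3: P0=O P1=S P2=I  mem[L3]=10
4. P2: store L3 := 68  bus=[BusRdX,Flush]  L3: P0=I P1=I P2=M  mem[L3]=82
5. P1: store L3 := 86  bus=[BusRdX,Flush]  L3: P0=I P1=M P2=I  mem[L3]=68
6. P2: load  L3  bus=[BusRd]  L3: P0=I P1=O P2=S  mem[L3]=68
7. P0: load  L3  bus=[BusRd]  L3: P0=S P1=O P2=S  mem[L3]=68
8. P1: store L3 := 92  bus=[BusUpgr]  L3: P0=I P1=M P2=I  mem[L3]=68
9. P0: load  L3  bus=[BusRd]  L3: P0=S P1=O P2=I  mem[L3]=68
10. P0: load  L3  bus=[-]  L3: P0=S P1=O P2=I  mem[L3]=68
11. P0: load  L3  bus=[-]  L3: P0=S P1=O P2=I  mem[L3]=68
12. P2: store L3 := 25  bus=[BusRdX,Flush]  L3: P0=I P1=I P2=M  mem[L3]=92
13. P0: store L3 := 41  bus=[BusRdX,Flush]  L3: P0=M P1=I P2=I  mem[L3]=25
14. P0: load  L4  bus=[BusRd]  L4: P0=E P1=I P2=I  mem[L4]=0
15. P1: load  L3  bus=[BusRd]  L3: P0=O P1=S P2=I  mem[L3]=25
16. P0: load  L3  bus=[-]  L3: P0=O P1=S P2=I  mem[L3]=25
17. P0: store L3 := 95  bus=[BusUpgr]  L3: P0=M P1=I P2=I  mem[L3]=25
18. P2: load  L3  bus=[BusRd]  L3: P0=O P1=I P2=S  mem[L3]=25
19. P1: load  L3  bus=[BusRd]  L3: P0=O P1=S P2=S  mem[L3]=25
20. P1: store L3 := 65  bus=[BusUpgr,Flush]  L3: P0=I P1=M P2=I  mem[L3]=95
21. P0: store L3 := 33  bus=[BusRdX,Flush]  L3: P0=M P1=I P2=I  mem[L3]=65

memory[L0] = 80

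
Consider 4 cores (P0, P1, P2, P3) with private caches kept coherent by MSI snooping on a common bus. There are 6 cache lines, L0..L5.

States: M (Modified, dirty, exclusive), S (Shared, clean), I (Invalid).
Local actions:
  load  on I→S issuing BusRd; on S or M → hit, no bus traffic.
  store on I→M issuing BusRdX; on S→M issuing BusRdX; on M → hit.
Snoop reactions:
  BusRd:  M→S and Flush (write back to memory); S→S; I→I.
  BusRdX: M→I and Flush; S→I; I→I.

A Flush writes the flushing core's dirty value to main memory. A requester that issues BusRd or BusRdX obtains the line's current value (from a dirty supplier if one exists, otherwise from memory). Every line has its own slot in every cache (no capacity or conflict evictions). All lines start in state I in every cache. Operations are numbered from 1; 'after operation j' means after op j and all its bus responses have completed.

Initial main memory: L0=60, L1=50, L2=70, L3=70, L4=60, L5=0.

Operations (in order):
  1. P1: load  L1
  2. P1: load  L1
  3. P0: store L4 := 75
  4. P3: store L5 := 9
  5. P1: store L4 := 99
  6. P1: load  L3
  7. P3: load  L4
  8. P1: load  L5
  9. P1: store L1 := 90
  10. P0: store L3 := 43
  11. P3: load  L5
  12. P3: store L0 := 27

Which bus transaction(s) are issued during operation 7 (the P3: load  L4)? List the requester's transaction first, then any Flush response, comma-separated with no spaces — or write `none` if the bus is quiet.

step 1: P1: load  L1  ⟶  ISII  (L1)  txn=BusRd  M[L1]=50
step 2: P1: load  L1  ⟶  ISII  (L1)  txn=∅  M[L1]=50
step 3: P0: store L4 := 75  ⟶  MIII  (L4)  txn=BusRdX  M[L4]=60
step 4: P3: store L5 := 9  ⟶  IIIM  (L5)  txn=BusRdX  M[L5]=0
step 5: P1: store L4 := 99  ⟶  IMII  (L4)  txn=BusRdX+Flush  M[L4]=75
step 6: P1: load  L3  ⟶  ISII  (L3)  txn=BusRd  M[L3]=70
step 7: P3: load  L4  ⟶  ISIS  (L4)  txn=BusRd+Flush  M[L4]=99
step 8: P1: load  L5  ⟶  ISIS  (L5)  txn=BusRd+Flush  M[L5]=9
step 9: P1: store L1 := 90  ⟶  IMII  (L1)  txn=BusRdX  M[L1]=50
step 10: P0: store L3 := 43  ⟶  MIII  (L3)  txn=BusRdX  M[L3]=70
step 11: P3: load  L5  ⟶  ISIS  (L5)  txn=∅  M[L5]=9
step 12: P3: store L0 := 27  ⟶  IIIM  (L0)  txn=BusRdX  M[L0]=60

bus = BusRd,Flush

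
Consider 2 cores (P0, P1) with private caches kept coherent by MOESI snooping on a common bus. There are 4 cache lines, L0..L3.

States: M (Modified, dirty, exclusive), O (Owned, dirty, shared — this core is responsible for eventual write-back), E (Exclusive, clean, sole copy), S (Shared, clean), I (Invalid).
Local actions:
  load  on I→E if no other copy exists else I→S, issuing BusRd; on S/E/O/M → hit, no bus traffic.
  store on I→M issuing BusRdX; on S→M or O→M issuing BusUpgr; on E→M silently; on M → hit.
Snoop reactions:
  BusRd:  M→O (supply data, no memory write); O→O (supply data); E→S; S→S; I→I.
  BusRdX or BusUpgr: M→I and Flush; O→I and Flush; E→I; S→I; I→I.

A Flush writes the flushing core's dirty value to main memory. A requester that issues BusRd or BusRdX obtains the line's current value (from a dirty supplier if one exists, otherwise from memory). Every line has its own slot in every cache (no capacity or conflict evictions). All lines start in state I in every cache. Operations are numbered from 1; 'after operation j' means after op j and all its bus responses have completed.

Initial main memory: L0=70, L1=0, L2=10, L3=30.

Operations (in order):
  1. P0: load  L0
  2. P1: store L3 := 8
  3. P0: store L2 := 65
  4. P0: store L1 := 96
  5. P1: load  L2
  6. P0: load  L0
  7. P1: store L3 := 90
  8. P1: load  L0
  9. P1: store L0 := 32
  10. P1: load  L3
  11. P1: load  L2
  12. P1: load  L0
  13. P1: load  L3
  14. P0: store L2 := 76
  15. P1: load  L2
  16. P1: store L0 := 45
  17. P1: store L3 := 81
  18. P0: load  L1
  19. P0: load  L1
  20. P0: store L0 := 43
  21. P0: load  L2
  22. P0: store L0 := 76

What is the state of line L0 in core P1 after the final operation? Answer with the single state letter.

1. P0: load  L0  bus=[BusRd]  L0: P0=E P1=I  mem[L0]=70
2. P1: store L3 := 8  bus=[BusRdX]  L3: P0=I P1=M  mem[L3]=30
3. P0: store L2 := 65  bus=[BusRdX]  L2: P0=M P1=I  mem[L2]=10
4. P0: store L1 := 96  bus=[BusRdX]  L1: P0=M P1=I  mem[L1]=0
5. P1: load  L2  bus=[BusRd]  L2: P0=O P1=S  mem[L2]=10
6. P0: load  L0  bus=[-]  L0: P0=E P1=I  mem[L0]=70
7. P1: store L3 := 90  bus=[-]  L3: P0=I P1=M  mem[L3]=30
8. P1: load  L0  bus=[BusRd]  L0: P0=S P1=S  mem[L0]=70
9. P1: store L0 := 32  bus=[BusUpgr]  L0: P0=I P1=M  mem[L0]=70
10. P1: load  L3  bus=[-]  L3: P0=I P1=M  mem[L3]=30
11. P1: load  L2  bus=[-]  L2: P0=O P1=S  mem[L2]=10
12. P1: load  L0  bus=[-]  L0: P0=I P1=M  mem[L0]=70
13. P1: load  L3  bus=[-]  L3: P0=I P1=M  mem[L3]=30
14. P0: store L2 := 76  bus=[BusUpgr]  L2: P0=M P1=I  mem[L2]=10
15. P1: load  L2  bus=[BusRd]  L2: P0=O P1=S  mem[L2]=10
16. P1: store L0 := 45  bus=[-]  L0: P0=I P1=M  mem[L0]=70
17. P1: store L3 := 81  bus=[-]  L3: P0=I P1=M  mem[L3]=30
18. P0: load  L1  bus=[-]  L1: P0=M P1=I  mem[L1]=0
19. P0: load  L1  bus=[-]  L1: P0=M P1=I  mem[L1]=0
20. P0: store L0 := 43  bus=[BusRdX,Flush]  L0: P0=M P1=I  mem[L0]=45
21. P0: load  L2  bus=[-]  L2: P0=O P1=S  mem[L2]=10
22. P0: store L0 := 76  bus=[-]  L0: P0=M P1=I  mem[L0]=45

state = I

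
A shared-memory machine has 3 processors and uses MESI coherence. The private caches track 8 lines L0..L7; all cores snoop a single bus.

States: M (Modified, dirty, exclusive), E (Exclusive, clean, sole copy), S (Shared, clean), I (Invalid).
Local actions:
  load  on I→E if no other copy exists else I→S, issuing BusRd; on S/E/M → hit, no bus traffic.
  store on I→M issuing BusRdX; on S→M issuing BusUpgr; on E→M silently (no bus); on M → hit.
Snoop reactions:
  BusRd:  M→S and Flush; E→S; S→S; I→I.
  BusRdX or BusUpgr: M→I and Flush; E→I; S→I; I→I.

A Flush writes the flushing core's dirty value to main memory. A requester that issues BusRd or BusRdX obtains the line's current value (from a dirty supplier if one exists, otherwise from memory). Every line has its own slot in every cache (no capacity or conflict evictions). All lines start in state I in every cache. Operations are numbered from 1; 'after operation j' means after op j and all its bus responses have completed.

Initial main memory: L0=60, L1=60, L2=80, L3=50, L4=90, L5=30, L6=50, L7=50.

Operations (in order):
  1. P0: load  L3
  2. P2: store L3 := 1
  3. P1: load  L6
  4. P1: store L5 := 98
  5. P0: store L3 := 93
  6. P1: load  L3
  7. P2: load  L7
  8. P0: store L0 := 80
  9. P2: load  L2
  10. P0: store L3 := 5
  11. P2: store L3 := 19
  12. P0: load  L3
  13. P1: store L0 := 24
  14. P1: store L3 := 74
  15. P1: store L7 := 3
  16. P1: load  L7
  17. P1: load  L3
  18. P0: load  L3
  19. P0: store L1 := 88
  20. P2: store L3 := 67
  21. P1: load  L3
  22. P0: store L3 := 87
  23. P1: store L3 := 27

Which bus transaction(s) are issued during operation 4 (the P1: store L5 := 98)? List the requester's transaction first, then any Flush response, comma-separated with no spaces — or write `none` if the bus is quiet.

1. P0: load  L3  bus=[BusRd]  L3: P0=E P1=I P2=I  mem[L3]=50
2. P2: store L3 := 1  bus=[BusRdX]  L3: P0=I P1=I P2=M  mem[L3]=50
3. P1: load  L6  bus=[BusRd]  L6: P0=I P1=E P2=I  mem[L6]=50
4. P1: store L5 := 98  bus=[BusRdX]  L5: P0=I P1=M P2=I  mem[L5]=30
5. P0: store L3 := 93  bus=[BusRdX,Flush]  L3: P0=M P1=I P2=I  mem[L3]=1
6. P1: load  L3  bus=[BusRd,Flush]  L3: P0=S P1=S P2=I  mem[L3]=93
7. P2: load  L7  bus=[BusRd]  L7: P0=I P1=I P2=E  mem[L7]=50
8. P0: store L0 := 80  bus=[BusRdX]  L0: P0=M P1=I P2=I  mem[L0]=60
9. P2: load  L2  bus=[BusRd]  L2: P0=I P1=I P2=E  mem[L2]=80
10. P0: store L3 := 5  bus=[BusUpgr]  L3: P0=M P1=I P2=I  mem[L3]=93
11. P2: store L3 := 19  bus=[BusRdX,Flush]  L3: P0=I P1=I P2=M  mem[L3]=5
12. P0: load  L3  bus=[BusRd,Flush]  L3: P0=S P1=I P2=S  mem[L3]=19
13. P1: store L0 := 24  bus=[BusRdX,Flush]  L0: P0=I P1=M P2=I  mem[L0]=80
14. P1: store L3 := 74  bus=[BusRdX]  L3: P0=I P1=M P2=I  mem[L3]=19
15. P1: store L7 := 3  bus=[BusRdX]  L7: P0=I P1=M P2=I  mem[L7]=50
16. P1: load  L7  bus=[-]  L7: P0=I P1=M P2=I  mem[L7]=50
17. P1: load  L3  bus=[-]  L3: P0=I P1=M P2=I  mem[L3]=19
18. P0: load  L3  bus=[BusRd,Flush]  L3: P0=S P1=S P2=I  mem[L3]=74
19. P0: store L1 := 88  bus=[BusRdX]  L1: P0=M P1=I P2=I  mem[L1]=60
20. P2: store L3 := 67  bus=[BusRdX]  L3: P0=I P1=I P2=M  mem[L3]=74
21. P1: load  L3  bus=[BusRd,Flush]  L3: P0=I P1=S P2=S  mem[L3]=67
22. P0: store L3 := 87  bus=[BusRdX]  L3: P0=M P1=I P2=I  mem[L3]=67
23. P1: store L3 := 27  bus=[BusRdX,Flush]  L3: P0=I P1=M P2=I  mem[L3]=87

bus = BusRdX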